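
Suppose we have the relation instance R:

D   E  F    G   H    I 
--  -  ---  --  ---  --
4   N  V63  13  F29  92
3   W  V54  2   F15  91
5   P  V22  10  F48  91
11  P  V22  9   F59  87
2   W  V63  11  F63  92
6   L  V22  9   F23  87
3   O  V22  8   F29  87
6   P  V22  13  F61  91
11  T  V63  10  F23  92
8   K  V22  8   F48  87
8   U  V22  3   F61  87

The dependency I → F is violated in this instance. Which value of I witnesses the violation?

I=92: 3 rows → F = V63, V63, V63 ✓
I=91: 3 rows → F takes values {V54, V22} — violation
I=87: 5 rows → F = V22, V22, V22, V22, V22 ✓
The only I value with inconsistent F is I=91.

91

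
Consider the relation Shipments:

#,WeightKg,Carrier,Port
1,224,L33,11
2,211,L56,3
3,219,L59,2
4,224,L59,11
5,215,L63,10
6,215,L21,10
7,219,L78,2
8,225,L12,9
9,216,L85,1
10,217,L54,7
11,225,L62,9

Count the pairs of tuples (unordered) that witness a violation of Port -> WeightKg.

0

Port=11: all 2 rows agree on WeightKg — 0 pairs.
Port=2: all 2 rows agree on WeightKg — 0 pairs.
Port=10: all 2 rows agree on WeightKg — 0 pairs.
Port=9: all 2 rows agree on WeightKg — 0 pairs.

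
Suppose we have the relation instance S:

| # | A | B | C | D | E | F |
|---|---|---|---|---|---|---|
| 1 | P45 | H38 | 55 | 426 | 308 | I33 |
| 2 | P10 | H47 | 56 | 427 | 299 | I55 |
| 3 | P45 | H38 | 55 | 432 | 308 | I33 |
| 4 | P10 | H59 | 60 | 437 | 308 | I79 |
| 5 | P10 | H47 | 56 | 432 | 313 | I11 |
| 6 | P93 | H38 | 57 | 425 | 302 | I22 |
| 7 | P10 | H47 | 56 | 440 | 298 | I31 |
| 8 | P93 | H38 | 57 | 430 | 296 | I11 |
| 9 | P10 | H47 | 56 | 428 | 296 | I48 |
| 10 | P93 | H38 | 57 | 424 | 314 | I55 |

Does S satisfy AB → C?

(A=P45, B=H38): rows 1, 3 → C = 55, 55 ✓
(A=P10, B=H47): rows 2, 5, 7, 9 → C = 56, 56, 56, 56 ✓
(A=P10, B=H59): row 4 → C = 60 ✓
(A=P93, B=H38): rows 6, 8, 10 → C = 57, 57, 57 ✓
Every AB value is associated with a single C value, so AB → C holds.

Yes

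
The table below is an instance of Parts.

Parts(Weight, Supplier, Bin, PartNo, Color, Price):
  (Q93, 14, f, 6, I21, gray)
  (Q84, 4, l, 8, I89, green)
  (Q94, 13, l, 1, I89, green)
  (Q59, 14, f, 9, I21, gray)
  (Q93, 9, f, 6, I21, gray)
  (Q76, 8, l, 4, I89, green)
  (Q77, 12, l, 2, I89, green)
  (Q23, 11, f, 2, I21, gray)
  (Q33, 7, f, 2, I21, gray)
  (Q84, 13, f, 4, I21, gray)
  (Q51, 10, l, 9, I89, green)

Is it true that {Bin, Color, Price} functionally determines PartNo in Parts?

No

(Bin=f, Color=I21, Price=gray): 6 rows → PartNo takes values {6, 9, 2, 4} — violation
(Bin=l, Color=I89, Price=green): 5 rows → PartNo takes values {8, 1, 4, 2, 9} — violation
Two rows agree on {Bin, Color, Price} but differ on PartNo, so {Bin, Color, Price} → PartNo does not hold.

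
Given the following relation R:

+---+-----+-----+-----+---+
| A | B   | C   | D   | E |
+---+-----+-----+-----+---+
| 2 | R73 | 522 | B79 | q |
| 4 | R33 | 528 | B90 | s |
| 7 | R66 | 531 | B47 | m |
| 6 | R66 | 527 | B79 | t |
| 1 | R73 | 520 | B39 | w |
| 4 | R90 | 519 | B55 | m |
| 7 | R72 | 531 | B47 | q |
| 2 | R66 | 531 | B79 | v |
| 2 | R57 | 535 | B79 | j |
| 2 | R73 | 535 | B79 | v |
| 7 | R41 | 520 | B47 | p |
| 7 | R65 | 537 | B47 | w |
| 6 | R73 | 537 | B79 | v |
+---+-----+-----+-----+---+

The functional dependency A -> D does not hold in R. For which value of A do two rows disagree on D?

A=2: 4 rows → D = B79, B79, B79, B79 ✓
A=4: 2 rows → D takes values {B90, B55} — violation
A=7: 4 rows → D = B47, B47, B47, B47 ✓
A=6: 2 rows → D = B79, B79 ✓
A=1: 1 row → D = B39 ✓
The only A value with inconsistent D is A=4.

4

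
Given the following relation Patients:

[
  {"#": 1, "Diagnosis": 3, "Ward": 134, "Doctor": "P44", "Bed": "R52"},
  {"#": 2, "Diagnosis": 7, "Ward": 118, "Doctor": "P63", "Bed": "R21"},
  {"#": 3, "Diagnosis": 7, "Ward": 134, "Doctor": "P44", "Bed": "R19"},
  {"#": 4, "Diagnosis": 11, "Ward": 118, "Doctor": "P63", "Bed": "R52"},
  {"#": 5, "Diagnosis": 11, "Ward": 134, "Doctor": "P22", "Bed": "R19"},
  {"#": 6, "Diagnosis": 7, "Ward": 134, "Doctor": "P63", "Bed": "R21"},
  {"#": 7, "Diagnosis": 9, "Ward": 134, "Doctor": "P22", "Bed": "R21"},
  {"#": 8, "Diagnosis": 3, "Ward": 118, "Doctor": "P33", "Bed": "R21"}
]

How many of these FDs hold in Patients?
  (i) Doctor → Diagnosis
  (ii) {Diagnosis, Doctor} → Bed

1

(i) Doctor → Diagnosis: Doctor=P44: rows 1, 3 → Diagnosis takes values {3, 7} — violation; Doctor=P63: rows 2, 4, 6 → Diagnosis takes values {7, 11} — violation; Doctor=P22: rows 5, 7 → Diagnosis takes values {11, 9} — violation — fails.
(ii) {Diagnosis, Doctor} → Bed: every LHS value maps to a single RHS value — holds.
1 of the 2 dependencies holds.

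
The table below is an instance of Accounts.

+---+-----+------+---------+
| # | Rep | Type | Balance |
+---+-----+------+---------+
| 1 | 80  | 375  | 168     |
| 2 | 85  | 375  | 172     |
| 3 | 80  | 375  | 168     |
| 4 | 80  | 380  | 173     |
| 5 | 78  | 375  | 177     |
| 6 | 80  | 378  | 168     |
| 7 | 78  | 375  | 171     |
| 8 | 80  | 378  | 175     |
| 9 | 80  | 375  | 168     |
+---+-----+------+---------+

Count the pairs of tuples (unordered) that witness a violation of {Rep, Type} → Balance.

2

(Rep=80, Type=375): all 3 rows agree on Balance — 0 pairs.
(Rep=78, Type=375): violating pairs (5,7) — 1 pair.
(Rep=80, Type=378): violating pairs (6,8) — 1 pair.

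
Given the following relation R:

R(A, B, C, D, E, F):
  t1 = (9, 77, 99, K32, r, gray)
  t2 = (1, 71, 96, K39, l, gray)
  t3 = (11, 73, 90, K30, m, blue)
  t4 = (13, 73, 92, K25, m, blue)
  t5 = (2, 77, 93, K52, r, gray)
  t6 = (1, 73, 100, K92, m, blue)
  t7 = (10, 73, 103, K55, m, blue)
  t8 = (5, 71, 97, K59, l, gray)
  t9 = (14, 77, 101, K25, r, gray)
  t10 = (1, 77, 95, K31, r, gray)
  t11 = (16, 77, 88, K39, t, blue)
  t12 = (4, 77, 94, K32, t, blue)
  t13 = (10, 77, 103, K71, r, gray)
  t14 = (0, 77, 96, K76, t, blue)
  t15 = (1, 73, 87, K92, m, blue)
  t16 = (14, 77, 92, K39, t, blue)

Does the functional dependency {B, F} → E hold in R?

Yes

(B=77, F=gray): rows 1, 5, 9, 10, 13 → E = r, r, r, r, r ✓
(B=71, F=gray): rows 2, 8 → E = l, l ✓
(B=73, F=blue): rows 3, 4, 6, 7, 15 → E = m, m, m, m, m ✓
(B=77, F=blue): rows 11, 12, 14, 16 → E = t, t, t, t ✓
Every {B, F} value is associated with a single E value, so {B, F} → E holds.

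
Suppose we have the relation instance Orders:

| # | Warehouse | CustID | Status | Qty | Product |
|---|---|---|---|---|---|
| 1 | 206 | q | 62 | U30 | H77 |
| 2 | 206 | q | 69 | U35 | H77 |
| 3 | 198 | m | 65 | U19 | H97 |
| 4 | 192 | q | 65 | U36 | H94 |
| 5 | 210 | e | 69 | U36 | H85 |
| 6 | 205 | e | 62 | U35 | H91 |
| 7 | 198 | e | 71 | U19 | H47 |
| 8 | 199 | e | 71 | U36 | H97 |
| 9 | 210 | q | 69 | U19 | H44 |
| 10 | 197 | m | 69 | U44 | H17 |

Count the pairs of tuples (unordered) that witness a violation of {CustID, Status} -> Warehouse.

2

(CustID=q, Status=69): violating pairs (2,9) — 1 pair.
(CustID=e, Status=71): violating pairs (7,8) — 1 pair.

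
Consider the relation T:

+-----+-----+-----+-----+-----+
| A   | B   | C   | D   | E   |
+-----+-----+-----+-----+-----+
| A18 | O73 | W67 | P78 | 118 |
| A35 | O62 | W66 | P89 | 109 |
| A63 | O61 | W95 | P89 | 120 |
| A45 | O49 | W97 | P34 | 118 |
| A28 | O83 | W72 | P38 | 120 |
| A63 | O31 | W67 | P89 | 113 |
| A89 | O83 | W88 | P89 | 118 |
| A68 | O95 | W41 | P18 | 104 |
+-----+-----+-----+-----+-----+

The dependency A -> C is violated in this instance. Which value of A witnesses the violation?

A63

A=A18: 1 row → C = W67 ✓
A=A35: 1 row → C = W66 ✓
A=A63: 2 rows → C takes values {W95, W67} — violation
A=A45: 1 row → C = W97 ✓
A=A28: 1 row → C = W72 ✓
A=A89: 1 row → C = W88 ✓
A=A68: 1 row → C = W41 ✓
The only A value with inconsistent C is A=A63.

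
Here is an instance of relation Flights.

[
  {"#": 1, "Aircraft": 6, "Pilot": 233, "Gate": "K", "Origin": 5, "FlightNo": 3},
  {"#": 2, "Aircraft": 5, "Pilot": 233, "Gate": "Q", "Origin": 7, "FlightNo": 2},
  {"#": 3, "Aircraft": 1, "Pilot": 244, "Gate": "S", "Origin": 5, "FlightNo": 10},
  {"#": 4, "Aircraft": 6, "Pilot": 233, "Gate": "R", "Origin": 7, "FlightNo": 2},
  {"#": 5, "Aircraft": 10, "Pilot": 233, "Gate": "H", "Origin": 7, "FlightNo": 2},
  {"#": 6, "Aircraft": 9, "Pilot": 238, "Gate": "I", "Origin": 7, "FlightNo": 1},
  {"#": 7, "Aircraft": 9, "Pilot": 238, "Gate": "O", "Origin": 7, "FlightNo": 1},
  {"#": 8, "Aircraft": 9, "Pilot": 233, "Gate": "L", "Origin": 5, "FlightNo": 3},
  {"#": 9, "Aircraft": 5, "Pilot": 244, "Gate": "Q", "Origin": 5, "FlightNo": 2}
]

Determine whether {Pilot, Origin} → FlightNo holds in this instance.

No

(Pilot=233, Origin=5): rows 1, 8 → FlightNo = 3, 3 ✓
(Pilot=233, Origin=7): rows 2, 4, 5 → FlightNo = 2, 2, 2 ✓
(Pilot=244, Origin=5): rows 3, 9 → FlightNo takes values {10, 2} — violation
(Pilot=238, Origin=7): rows 6, 7 → FlightNo = 1, 1 ✓
Two rows agree on {Pilot, Origin} but differ on FlightNo, so {Pilot, Origin} → FlightNo does not hold.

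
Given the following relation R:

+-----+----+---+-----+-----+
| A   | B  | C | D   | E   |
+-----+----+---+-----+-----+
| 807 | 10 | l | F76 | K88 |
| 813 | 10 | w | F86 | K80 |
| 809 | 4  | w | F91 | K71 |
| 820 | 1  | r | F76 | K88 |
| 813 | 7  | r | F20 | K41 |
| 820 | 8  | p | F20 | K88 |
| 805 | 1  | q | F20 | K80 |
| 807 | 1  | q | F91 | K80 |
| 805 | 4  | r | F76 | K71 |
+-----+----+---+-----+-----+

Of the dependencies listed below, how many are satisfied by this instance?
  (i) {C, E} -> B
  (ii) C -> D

1

(i) {C, E} -> B: every LHS value maps to a single RHS value — holds.
(ii) C -> D: C=w: 2 rows → D takes values {F86, F91} — violation; C=r: 3 rows → D takes values {F76, F20} — violation; C=q: 2 rows → D takes values {F20, F91} — violation — fails.
1 of the 2 dependencies holds.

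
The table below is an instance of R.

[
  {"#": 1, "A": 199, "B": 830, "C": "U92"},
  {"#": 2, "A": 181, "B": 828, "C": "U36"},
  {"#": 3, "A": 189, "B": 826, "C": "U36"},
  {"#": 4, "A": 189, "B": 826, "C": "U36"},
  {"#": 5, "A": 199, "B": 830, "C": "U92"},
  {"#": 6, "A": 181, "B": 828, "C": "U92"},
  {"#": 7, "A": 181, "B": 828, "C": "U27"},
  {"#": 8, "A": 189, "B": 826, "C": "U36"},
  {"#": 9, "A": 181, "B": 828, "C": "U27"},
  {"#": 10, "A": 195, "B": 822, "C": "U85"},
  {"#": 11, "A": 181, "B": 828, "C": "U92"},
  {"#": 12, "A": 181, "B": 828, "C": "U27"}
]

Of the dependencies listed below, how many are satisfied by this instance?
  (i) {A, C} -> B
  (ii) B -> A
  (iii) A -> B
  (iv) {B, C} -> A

4

(i) {A, C} -> B: every LHS value maps to a single RHS value — holds.
(ii) B -> A: every LHS value maps to a single RHS value — holds.
(iii) A -> B: every LHS value maps to a single RHS value — holds.
(iv) {B, C} -> A: every LHS value maps to a single RHS value — holds.
4 of the 4 dependencies hold.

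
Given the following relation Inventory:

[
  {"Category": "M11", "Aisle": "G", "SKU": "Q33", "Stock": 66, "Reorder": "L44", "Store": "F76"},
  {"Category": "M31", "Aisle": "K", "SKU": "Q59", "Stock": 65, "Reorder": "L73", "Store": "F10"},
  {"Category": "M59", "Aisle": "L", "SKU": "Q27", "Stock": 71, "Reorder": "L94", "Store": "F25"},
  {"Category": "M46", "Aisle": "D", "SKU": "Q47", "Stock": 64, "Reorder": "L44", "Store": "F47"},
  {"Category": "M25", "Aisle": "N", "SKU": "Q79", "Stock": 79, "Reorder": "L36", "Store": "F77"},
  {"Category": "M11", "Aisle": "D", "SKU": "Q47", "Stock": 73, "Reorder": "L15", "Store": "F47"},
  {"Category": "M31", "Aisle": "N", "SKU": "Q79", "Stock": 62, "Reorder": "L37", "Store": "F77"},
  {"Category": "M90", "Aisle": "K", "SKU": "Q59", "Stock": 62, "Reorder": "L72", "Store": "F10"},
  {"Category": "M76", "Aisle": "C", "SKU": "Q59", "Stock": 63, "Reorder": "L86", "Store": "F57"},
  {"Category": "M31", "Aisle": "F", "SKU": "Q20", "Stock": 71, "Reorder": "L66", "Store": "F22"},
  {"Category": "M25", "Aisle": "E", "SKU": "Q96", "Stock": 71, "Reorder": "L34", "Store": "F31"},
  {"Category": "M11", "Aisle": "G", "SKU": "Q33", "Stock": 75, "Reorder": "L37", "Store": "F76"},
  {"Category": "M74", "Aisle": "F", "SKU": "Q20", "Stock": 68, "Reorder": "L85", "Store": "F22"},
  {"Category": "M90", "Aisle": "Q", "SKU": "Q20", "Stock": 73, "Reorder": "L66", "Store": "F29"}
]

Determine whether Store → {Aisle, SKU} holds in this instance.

Store=F76: 2 rows → {Aisle,SKU} = (G, Q33), (G, Q33) ✓
Store=F10: 2 rows → {Aisle,SKU} = (K, Q59), (K, Q59) ✓
Store=F25: 1 row → {Aisle,SKU} = (L, Q27) ✓
Store=F47: 2 rows → {Aisle,SKU} = (D, Q47), (D, Q47) ✓
Store=F77: 2 rows → {Aisle,SKU} = (N, Q79), (N, Q79) ✓
Store=F57: 1 row → {Aisle,SKU} = (C, Q59) ✓
Store=F22: 2 rows → {Aisle,SKU} = (F, Q20), (F, Q20) ✓
Store=F31: 1 row → {Aisle,SKU} = (E, Q96) ✓
Store=F29: 1 row → {Aisle,SKU} = (Q, Q20) ✓
Every Store value is associated with a single {Aisle, SKU} value, so Store → {Aisle, SKU} holds.

Yes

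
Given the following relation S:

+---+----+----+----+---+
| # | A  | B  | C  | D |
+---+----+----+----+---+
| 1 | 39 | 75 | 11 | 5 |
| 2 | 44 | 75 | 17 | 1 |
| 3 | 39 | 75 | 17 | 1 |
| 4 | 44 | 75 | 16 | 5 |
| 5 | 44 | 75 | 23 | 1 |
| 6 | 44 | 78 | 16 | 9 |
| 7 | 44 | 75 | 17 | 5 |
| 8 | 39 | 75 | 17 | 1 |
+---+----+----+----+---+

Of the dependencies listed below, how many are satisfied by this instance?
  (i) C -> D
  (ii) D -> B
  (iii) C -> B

1

(i) C -> D: C=17: rows 2, 3, 7, 8 → D takes values {1, 5} — violation; C=16: rows 4, 6 → D takes values {5, 9} — violation — fails.
(ii) D -> B: every LHS value maps to a single RHS value — holds.
(iii) C -> B: C=16: rows 4, 6 → B takes values {75, 78} — violation — fails.
1 of the 3 dependencies holds.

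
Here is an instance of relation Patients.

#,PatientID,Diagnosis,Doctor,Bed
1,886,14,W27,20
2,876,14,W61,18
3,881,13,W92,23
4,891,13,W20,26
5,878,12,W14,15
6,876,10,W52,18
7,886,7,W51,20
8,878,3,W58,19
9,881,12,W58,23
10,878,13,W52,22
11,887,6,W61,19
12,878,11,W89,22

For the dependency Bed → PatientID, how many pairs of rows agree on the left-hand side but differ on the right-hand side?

1

Bed=20: all 2 rows agree on PatientID — 0 pairs.
Bed=18: all 2 rows agree on PatientID — 0 pairs.
Bed=23: all 2 rows agree on PatientID — 0 pairs.
Bed=19: violating pairs (8,11) — 1 pair.
Bed=22: all 2 rows agree on PatientID — 0 pairs.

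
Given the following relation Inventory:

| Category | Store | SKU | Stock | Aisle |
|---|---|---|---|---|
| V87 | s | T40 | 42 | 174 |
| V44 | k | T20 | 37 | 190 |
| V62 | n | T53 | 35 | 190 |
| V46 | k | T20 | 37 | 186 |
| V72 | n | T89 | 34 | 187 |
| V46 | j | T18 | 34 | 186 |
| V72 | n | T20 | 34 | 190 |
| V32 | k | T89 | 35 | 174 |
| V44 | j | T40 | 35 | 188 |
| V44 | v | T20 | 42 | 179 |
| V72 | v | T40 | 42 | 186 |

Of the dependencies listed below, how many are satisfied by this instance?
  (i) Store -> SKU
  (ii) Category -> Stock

0

(i) Store -> SKU: Store=k: 3 rows → SKU takes values {T20, T89} — violation; Store=n: 3 rows → SKU takes values {T53, T89, T20} — violation; Store=j: 2 rows → SKU takes values {T18, T40} — violation; Store=v: 2 rows → SKU takes values {T20, T40} — violation — fails.
(ii) Category -> Stock: Category=V44: 3 rows → Stock takes values {37, 35, 42} — violation; Category=V46: 2 rows → Stock takes values {37, 34} — violation; Category=V72: 3 rows → Stock takes values {34, 42} — violation — fails.
None of the 2 dependencies hold.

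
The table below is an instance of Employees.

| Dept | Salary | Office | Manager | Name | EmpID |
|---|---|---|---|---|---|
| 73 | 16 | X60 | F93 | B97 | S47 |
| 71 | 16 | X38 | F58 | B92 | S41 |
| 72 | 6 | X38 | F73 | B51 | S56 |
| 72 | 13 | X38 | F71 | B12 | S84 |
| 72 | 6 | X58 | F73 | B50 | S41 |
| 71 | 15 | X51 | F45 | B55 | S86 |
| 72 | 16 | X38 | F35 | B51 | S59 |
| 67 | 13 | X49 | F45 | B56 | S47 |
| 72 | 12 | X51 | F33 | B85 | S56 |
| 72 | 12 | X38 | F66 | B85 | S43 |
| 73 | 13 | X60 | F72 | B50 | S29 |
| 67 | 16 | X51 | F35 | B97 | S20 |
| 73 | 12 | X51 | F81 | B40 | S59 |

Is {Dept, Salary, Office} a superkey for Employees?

Yes

All 13 rows have distinct {Dept, Salary, Office} values, so {Dept, Salary, Office} → (all attributes) holds and {Dept, Salary, Office} is a superkey.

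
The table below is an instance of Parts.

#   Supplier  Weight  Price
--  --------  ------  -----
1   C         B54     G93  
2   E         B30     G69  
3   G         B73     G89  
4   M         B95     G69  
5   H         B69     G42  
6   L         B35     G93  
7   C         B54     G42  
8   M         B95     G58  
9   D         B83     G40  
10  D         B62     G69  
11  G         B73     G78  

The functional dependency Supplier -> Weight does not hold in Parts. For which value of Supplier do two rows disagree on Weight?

D

Supplier=C: rows 1, 7 → Weight = B54, B54 ✓
Supplier=E: row 2 → Weight = B30 ✓
Supplier=G: rows 3, 11 → Weight = B73, B73 ✓
Supplier=M: rows 4, 8 → Weight = B95, B95 ✓
Supplier=H: row 5 → Weight = B69 ✓
Supplier=L: row 6 → Weight = B35 ✓
Supplier=D: rows 9, 10 → Weight takes values {B83, B62} — violation
The only Supplier value with inconsistent Weight is Supplier=D.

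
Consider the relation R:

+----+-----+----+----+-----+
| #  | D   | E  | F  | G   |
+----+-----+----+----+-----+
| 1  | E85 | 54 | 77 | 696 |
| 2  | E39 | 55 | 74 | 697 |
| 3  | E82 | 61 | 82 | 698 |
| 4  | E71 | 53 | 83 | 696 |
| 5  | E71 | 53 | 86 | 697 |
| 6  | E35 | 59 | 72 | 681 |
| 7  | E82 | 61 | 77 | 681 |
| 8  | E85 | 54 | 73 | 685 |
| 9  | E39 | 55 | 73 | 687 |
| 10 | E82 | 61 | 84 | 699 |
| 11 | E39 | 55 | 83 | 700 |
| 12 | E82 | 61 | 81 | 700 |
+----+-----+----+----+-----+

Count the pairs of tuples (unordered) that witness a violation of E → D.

E=54: all 2 rows agree on D — 0 pairs.
E=55: all 3 rows agree on D — 0 pairs.
E=61: all 4 rows agree on D — 0 pairs.
E=53: all 2 rows agree on D — 0 pairs.

0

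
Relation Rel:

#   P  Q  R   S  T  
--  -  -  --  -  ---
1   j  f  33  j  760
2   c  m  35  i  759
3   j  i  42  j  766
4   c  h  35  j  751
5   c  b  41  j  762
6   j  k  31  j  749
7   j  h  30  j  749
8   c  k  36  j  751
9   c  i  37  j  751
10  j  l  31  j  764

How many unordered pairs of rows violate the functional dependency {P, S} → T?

(P=j, S=j): violating pairs (1,3), (1,6), (1,7), (1,10), (3,6), (3,7), (3,10), (6,10), (7,10) — 9 pairs.
(P=c, S=j): violating pairs (4,5), (5,8), (5,9) — 3 pairs.

12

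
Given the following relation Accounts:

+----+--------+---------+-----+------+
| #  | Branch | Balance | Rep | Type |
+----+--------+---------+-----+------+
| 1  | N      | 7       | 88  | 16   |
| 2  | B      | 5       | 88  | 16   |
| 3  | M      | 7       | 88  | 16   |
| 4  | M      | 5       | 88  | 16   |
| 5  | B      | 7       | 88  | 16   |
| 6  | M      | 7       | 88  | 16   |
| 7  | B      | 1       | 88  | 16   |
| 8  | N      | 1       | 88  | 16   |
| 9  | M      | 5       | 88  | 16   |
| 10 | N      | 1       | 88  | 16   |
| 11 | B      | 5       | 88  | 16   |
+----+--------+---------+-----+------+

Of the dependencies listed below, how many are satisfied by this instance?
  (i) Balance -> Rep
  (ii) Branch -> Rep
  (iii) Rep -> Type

3

(i) Balance -> Rep: every LHS value maps to a single RHS value — holds.
(ii) Branch -> Rep: every LHS value maps to a single RHS value — holds.
(iii) Rep -> Type: every LHS value maps to a single RHS value — holds.
3 of the 3 dependencies hold.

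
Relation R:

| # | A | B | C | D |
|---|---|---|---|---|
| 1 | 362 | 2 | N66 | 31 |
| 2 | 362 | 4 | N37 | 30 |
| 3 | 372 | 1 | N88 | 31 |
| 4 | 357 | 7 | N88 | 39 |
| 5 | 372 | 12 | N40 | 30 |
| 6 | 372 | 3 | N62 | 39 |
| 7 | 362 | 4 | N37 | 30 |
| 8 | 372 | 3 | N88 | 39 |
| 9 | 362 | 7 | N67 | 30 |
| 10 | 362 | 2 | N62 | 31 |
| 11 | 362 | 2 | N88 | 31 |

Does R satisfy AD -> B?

No

(A=362, D=31): rows 1, 10, 11 → B = 2, 2, 2 ✓
(A=362, D=30): rows 2, 7, 9 → B takes values {4, 7} — violation
(A=372, D=31): row 3 → B = 1 ✓
(A=357, D=39): row 4 → B = 7 ✓
(A=372, D=30): row 5 → B = 12 ✓
(A=372, D=39): rows 6, 8 → B = 3, 3 ✓
Two rows agree on AD but differ on B, so AD -> B does not hold.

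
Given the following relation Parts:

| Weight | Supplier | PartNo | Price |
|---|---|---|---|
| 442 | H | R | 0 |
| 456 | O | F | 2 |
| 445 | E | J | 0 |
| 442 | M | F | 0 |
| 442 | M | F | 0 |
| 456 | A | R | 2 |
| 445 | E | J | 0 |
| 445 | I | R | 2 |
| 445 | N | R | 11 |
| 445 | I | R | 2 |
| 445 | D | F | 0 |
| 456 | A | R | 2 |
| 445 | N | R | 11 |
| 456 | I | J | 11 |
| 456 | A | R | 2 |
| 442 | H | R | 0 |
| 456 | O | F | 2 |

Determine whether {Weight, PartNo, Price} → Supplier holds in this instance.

Yes

(Weight=442, PartNo=R, Price=0): 2 rows → Supplier = H, H ✓
(Weight=456, PartNo=F, Price=2): 2 rows → Supplier = O, O ✓
(Weight=445, PartNo=J, Price=0): 2 rows → Supplier = E, E ✓
(Weight=442, PartNo=F, Price=0): 2 rows → Supplier = M, M ✓
(Weight=456, PartNo=R, Price=2): 3 rows → Supplier = A, A, A ✓
(Weight=445, PartNo=R, Price=2): 2 rows → Supplier = I, I ✓
(Weight=445, PartNo=R, Price=11): 2 rows → Supplier = N, N ✓
(Weight=445, PartNo=F, Price=0): 1 row → Supplier = D ✓
(Weight=456, PartNo=J, Price=11): 1 row → Supplier = I ✓
Every {Weight, PartNo, Price} value is associated with a single Supplier value, so {Weight, PartNo, Price} → Supplier holds.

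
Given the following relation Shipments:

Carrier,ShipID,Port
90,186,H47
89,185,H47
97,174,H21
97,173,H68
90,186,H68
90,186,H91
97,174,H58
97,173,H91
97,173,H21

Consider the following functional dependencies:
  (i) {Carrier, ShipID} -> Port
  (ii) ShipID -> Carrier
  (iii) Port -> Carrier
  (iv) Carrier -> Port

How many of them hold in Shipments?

(i) {Carrier, ShipID} -> Port: (Carrier=90, ShipID=186): 3 rows → Port takes values {H47, H68, H91} — violation; (Carrier=97, ShipID=174): 2 rows → Port takes values {H21, H58} — violation; (Carrier=97, ShipID=173): 3 rows → Port takes values {H68, H91, H21} — violation — fails.
(ii) ShipID -> Carrier: every LHS value maps to a single RHS value — holds.
(iii) Port -> Carrier: Port=H47: 2 rows → Carrier takes values {90, 89} — violation; Port=H68: 2 rows → Carrier takes values {97, 90} — violation; Port=H91: 2 rows → Carrier takes values {90, 97} — violation — fails.
(iv) Carrier -> Port: Carrier=90: 3 rows → Port takes values {H47, H68, H91} — violation; Carrier=97: 5 rows → Port takes values {H21, H68, H58, H91} — violation — fails.
1 of the 4 dependencies holds.

1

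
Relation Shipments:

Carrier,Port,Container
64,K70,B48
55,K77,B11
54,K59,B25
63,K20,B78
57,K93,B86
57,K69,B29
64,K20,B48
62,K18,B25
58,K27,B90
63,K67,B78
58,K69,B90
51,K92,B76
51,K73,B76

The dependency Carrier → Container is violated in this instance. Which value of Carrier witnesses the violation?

57

Carrier=64: 2 rows → Container = B48, B48 ✓
Carrier=55: 1 row → Container = B11 ✓
Carrier=54: 1 row → Container = B25 ✓
Carrier=63: 2 rows → Container = B78, B78 ✓
Carrier=57: 2 rows → Container takes values {B86, B29} — violation
Carrier=62: 1 row → Container = B25 ✓
Carrier=58: 2 rows → Container = B90, B90 ✓
Carrier=51: 2 rows → Container = B76, B76 ✓
The only Carrier value with inconsistent Container is Carrier=57.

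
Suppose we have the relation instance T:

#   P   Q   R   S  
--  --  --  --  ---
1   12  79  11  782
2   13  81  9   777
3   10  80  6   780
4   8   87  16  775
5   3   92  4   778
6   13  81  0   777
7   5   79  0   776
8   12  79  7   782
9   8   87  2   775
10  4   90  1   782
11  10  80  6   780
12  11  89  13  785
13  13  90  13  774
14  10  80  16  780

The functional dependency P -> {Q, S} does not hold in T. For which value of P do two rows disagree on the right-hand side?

P=12: rows 1, 8 → {Q,S} = (79, 782), (79, 782) ✓
P=13: rows 2, 6, 13 → {Q,S} takes values {(81, 777), (90, 774)} — violation
P=10: rows 3, 11, 14 → {Q,S} = (80, 780), (80, 780), (80, 780) ✓
P=8: rows 4, 9 → {Q,S} = (87, 775), (87, 775) ✓
P=3: row 5 → {Q,S} = (92, 778) ✓
P=5: row 7 → {Q,S} = (79, 776) ✓
P=4: row 10 → {Q,S} = (90, 782) ✓
P=11: row 12 → {Q,S} = (89, 785) ✓
The only P value with inconsistent RHS is P=13.

13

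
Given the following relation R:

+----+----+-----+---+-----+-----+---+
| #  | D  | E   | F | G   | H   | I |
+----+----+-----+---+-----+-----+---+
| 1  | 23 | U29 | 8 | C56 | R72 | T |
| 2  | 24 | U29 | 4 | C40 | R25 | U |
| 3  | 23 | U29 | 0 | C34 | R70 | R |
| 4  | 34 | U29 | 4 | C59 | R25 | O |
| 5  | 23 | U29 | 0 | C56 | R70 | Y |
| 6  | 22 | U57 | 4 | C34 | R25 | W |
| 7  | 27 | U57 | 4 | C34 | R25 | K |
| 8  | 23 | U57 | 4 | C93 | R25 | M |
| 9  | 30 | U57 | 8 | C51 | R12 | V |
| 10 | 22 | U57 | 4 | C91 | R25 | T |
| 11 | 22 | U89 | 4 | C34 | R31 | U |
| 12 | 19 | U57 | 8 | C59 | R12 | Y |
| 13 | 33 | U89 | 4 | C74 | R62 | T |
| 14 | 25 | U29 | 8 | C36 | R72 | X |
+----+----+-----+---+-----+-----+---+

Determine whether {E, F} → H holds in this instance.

(E=U29, F=8): rows 1, 14 → H = R72, R72 ✓
(E=U29, F=4): rows 2, 4 → H = R25, R25 ✓
(E=U29, F=0): rows 3, 5 → H = R70, R70 ✓
(E=U57, F=4): rows 6, 7, 8, 10 → H = R25, R25, R25, R25 ✓
(E=U57, F=8): rows 9, 12 → H = R12, R12 ✓
(E=U89, F=4): rows 11, 13 → H takes values {R31, R62} — violation
Two rows agree on {E, F} but differ on H, so {E, F} → H does not hold.

No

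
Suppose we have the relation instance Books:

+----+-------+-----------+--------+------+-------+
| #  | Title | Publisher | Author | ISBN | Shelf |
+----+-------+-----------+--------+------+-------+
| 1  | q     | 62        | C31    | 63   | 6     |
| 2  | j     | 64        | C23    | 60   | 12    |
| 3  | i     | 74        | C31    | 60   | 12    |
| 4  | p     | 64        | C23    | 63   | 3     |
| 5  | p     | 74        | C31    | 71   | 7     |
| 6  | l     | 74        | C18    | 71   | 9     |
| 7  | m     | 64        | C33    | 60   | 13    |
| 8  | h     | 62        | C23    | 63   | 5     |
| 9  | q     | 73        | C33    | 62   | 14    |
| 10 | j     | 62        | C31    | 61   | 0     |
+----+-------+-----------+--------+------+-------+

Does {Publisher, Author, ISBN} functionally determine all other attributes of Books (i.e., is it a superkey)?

Yes

All 10 rows have distinct {Publisher, Author, ISBN} values, so {Publisher, Author, ISBN} → (all attributes) holds and {Publisher, Author, ISBN} is a superkey.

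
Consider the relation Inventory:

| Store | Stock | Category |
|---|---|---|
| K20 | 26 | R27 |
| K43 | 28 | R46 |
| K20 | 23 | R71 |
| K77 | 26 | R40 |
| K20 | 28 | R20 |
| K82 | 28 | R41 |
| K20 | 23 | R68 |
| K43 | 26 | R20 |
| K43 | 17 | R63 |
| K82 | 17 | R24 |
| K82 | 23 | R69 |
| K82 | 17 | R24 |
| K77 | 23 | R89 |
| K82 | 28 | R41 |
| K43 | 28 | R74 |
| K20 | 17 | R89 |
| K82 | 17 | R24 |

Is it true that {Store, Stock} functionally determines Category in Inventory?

(Store=K20, Stock=26): 1 row → Category = R27 ✓
(Store=K43, Stock=28): 2 rows → Category takes values {R46, R74} — violation
(Store=K20, Stock=23): 2 rows → Category takes values {R71, R68} — violation
(Store=K77, Stock=26): 1 row → Category = R40 ✓
(Store=K20, Stock=28): 1 row → Category = R20 ✓
(Store=K82, Stock=28): 2 rows → Category = R41, R41 ✓
(Store=K43, Stock=26): 1 row → Category = R20 ✓
(Store=K43, Stock=17): 1 row → Category = R63 ✓
(Store=K82, Stock=17): 3 rows → Category = R24, R24, R24 ✓
(Store=K82, Stock=23): 1 row → Category = R69 ✓
(Store=K77, Stock=23): 1 row → Category = R89 ✓
(Store=K20, Stock=17): 1 row → Category = R89 ✓
Two rows agree on {Store, Stock} but differ on Category, so {Store, Stock} → Category does not hold.

No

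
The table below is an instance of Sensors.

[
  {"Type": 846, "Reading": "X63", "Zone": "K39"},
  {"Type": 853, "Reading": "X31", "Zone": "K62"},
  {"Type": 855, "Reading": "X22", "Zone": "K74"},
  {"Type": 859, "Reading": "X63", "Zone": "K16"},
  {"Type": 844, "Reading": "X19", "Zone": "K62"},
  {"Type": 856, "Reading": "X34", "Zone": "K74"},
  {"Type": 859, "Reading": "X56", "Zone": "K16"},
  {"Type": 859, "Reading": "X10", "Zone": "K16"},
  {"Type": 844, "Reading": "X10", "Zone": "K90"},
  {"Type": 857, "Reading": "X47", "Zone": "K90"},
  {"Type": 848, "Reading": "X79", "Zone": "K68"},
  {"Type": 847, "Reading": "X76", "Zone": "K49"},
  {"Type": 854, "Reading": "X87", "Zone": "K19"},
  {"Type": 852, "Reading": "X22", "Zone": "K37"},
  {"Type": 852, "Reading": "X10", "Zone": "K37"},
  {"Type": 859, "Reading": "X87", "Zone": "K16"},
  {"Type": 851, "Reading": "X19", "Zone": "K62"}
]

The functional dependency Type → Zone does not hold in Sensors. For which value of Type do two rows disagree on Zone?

Type=846: 1 row → Zone = K39 ✓
Type=853: 1 row → Zone = K62 ✓
Type=855: 1 row → Zone = K74 ✓
Type=859: 4 rows → Zone = K16, K16, K16, K16 ✓
Type=844: 2 rows → Zone takes values {K62, K90} — violation
Type=856: 1 row → Zone = K74 ✓
Type=857: 1 row → Zone = K90 ✓
Type=848: 1 row → Zone = K68 ✓
Type=847: 1 row → Zone = K49 ✓
Type=854: 1 row → Zone = K19 ✓
Type=852: 2 rows → Zone = K37, K37 ✓
Type=851: 1 row → Zone = K62 ✓
The only Type value with inconsistent Zone is Type=844.

844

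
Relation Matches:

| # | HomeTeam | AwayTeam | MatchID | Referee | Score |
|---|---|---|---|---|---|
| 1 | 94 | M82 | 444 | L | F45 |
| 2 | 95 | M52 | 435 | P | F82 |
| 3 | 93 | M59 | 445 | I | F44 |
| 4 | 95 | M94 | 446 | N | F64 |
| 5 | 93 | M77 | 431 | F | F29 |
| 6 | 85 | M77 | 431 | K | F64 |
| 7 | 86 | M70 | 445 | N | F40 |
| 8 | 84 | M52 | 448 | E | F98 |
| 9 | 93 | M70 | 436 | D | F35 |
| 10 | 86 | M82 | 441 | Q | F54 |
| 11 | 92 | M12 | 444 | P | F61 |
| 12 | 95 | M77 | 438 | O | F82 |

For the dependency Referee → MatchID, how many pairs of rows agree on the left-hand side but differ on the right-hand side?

Referee=P: violating pairs (2,11) — 1 pair.
Referee=N: violating pairs (4,7) — 1 pair.

2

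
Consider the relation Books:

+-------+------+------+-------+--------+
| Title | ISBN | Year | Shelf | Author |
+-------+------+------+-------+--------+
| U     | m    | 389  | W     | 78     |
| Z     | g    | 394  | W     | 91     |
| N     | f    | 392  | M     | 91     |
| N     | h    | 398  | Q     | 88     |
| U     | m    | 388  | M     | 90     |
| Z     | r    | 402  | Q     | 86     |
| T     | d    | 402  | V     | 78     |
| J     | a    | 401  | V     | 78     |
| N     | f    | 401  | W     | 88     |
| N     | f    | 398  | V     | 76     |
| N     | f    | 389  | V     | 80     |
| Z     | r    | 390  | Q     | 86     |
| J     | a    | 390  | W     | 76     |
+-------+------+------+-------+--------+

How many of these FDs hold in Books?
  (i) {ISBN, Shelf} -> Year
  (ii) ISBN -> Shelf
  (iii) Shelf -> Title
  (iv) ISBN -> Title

(i) {ISBN, Shelf} -> Year: (ISBN=r, Shelf=Q): 2 rows → Year takes values {402, 390} — violation; (ISBN=f, Shelf=V): 2 rows → Year takes values {398, 389} — violation — fails.
(ii) ISBN -> Shelf: ISBN=m: 2 rows → Shelf takes values {W, M} — violation; ISBN=f: 4 rows → Shelf takes values {M, W, V} — violation; ISBN=a: 2 rows → Shelf takes values {V, W} — violation — fails.
(iii) Shelf -> Title: Shelf=W: 4 rows → Title takes values {U, Z, N, J} — violation; Shelf=M: 2 rows → Title takes values {N, U} — violation; Shelf=Q: 3 rows → Title takes values {N, Z} — violation; Shelf=V: 4 rows → Title takes values {T, J, N} — violation — fails.
(iv) ISBN -> Title: every LHS value maps to a single RHS value — holds.
1 of the 4 dependencies holds.

1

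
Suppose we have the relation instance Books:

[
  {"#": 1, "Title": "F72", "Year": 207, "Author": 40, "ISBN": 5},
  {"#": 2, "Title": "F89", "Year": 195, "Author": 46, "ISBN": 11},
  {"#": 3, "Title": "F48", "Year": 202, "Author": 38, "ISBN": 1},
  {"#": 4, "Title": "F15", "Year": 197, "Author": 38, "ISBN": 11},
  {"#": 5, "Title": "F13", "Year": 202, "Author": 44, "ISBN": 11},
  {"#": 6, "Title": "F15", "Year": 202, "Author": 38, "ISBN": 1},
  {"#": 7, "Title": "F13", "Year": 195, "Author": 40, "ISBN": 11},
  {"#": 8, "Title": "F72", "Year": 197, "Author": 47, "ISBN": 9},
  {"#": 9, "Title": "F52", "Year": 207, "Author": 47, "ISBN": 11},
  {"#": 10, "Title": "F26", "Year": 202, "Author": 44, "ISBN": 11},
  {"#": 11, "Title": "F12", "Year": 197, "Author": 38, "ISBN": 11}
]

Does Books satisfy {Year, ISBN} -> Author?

(Year=207, ISBN=5): row 1 → Author = 40 ✓
(Year=195, ISBN=11): rows 2, 7 → Author takes values {46, 40} — violation
(Year=202, ISBN=1): rows 3, 6 → Author = 38, 38 ✓
(Year=197, ISBN=11): rows 4, 11 → Author = 38, 38 ✓
(Year=202, ISBN=11): rows 5, 10 → Author = 44, 44 ✓
(Year=197, ISBN=9): row 8 → Author = 47 ✓
(Year=207, ISBN=11): row 9 → Author = 47 ✓
Two rows agree on {Year, ISBN} but differ on Author, so {Year, ISBN} -> Author does not hold.

No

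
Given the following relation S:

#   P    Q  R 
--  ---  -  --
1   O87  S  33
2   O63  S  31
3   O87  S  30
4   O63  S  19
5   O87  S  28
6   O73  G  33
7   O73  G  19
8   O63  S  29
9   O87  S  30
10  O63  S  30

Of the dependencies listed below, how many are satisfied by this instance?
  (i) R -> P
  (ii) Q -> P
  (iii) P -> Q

1

(i) R -> P: R=33: rows 1, 6 → P takes values {O87, O73} — violation; R=30: rows 3, 9, 10 → P takes values {O87, O63} — violation; R=19: rows 4, 7 → P takes values {O63, O73} — violation — fails.
(ii) Q -> P: Q=S: rows 1, 2, 3, 4, 5, 8, 9, 10 → P takes values {O87, O63} — violation — fails.
(iii) P -> Q: every LHS value maps to a single RHS value — holds.
1 of the 3 dependencies holds.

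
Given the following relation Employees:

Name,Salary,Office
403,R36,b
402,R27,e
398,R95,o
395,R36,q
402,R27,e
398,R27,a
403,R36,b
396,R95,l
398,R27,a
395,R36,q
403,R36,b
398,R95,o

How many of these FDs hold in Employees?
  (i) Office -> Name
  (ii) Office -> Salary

2

(i) Office -> Name: every LHS value maps to a single RHS value — holds.
(ii) Office -> Salary: every LHS value maps to a single RHS value — holds.
2 of the 2 dependencies hold.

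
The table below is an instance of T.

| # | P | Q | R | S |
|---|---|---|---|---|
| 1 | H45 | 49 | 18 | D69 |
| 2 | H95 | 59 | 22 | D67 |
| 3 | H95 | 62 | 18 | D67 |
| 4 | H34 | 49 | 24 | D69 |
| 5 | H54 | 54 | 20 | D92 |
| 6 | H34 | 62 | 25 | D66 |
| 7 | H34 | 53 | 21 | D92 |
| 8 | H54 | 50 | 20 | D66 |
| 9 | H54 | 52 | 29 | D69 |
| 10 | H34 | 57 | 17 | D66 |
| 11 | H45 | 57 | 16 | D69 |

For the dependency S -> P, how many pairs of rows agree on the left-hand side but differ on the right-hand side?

S=D69: violating pairs (1,4), (1,9), (4,9), (4,11), (9,11) — 5 pairs.
S=D67: all 2 rows agree on P — 0 pairs.
S=D92: violating pairs (5,7) — 1 pair.
S=D66: violating pairs (6,8), (8,10) — 2 pairs.

8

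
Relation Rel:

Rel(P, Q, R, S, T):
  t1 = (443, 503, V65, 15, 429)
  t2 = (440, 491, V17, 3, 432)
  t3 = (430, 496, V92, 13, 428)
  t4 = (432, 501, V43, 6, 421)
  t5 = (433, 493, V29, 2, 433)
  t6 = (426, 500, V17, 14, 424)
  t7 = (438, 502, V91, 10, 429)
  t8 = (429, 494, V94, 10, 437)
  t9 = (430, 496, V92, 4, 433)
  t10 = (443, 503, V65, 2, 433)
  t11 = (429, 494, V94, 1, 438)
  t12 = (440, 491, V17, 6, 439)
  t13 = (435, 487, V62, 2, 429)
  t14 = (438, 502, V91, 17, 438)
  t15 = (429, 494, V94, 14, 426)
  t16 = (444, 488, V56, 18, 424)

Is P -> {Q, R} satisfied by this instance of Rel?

Yes

P=443: rows 1, 10 → {Q,R} = (503, V65), (503, V65) ✓
P=440: rows 2, 12 → {Q,R} = (491, V17), (491, V17) ✓
P=430: rows 3, 9 → {Q,R} = (496, V92), (496, V92) ✓
P=432: row 4 → {Q,R} = (501, V43) ✓
P=433: row 5 → {Q,R} = (493, V29) ✓
P=426: row 6 → {Q,R} = (500, V17) ✓
P=438: rows 7, 14 → {Q,R} = (502, V91), (502, V91) ✓
P=429: rows 8, 11, 15 → {Q,R} = (494, V94), (494, V94), (494, V94) ✓
P=435: row 13 → {Q,R} = (487, V62) ✓
P=444: row 16 → {Q,R} = (488, V56) ✓
Every P value is associated with a single {Q, R} value, so P -> {Q, R} holds.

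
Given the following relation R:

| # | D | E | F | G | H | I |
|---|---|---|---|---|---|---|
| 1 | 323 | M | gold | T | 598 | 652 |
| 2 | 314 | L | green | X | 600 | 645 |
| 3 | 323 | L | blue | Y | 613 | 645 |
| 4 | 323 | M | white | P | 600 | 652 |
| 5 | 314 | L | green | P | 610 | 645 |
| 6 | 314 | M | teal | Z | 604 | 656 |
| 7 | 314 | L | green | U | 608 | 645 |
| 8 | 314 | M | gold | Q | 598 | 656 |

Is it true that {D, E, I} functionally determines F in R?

(D=323, E=M, I=652): rows 1, 4 → F takes values {gold, white} — violation
(D=314, E=L, I=645): rows 2, 5, 7 → F = green, green, green ✓
(D=323, E=L, I=645): row 3 → F = blue ✓
(D=314, E=M, I=656): rows 6, 8 → F takes values {teal, gold} — violation
Two rows agree on {D, E, I} but differ on F, so {D, E, I} → F does not hold.

No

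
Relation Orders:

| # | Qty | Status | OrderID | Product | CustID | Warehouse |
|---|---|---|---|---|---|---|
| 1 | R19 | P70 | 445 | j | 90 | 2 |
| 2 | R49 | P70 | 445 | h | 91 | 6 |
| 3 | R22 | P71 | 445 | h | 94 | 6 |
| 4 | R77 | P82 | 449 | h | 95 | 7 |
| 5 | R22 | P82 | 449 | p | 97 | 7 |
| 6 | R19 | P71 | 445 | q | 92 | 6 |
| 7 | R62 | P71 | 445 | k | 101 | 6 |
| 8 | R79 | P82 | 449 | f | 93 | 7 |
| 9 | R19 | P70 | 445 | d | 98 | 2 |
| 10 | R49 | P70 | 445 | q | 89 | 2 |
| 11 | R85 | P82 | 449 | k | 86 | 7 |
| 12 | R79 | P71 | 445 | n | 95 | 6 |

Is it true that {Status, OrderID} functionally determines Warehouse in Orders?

(Status=P70, OrderID=445): rows 1, 2, 9, 10 → Warehouse takes values {2, 6} — violation
(Status=P71, OrderID=445): rows 3, 6, 7, 12 → Warehouse = 6, 6, 6, 6 ✓
(Status=P82, OrderID=449): rows 4, 5, 8, 11 → Warehouse = 7, 7, 7, 7 ✓
Two rows agree on {Status, OrderID} but differ on Warehouse, so {Status, OrderID} -> Warehouse does not hold.

No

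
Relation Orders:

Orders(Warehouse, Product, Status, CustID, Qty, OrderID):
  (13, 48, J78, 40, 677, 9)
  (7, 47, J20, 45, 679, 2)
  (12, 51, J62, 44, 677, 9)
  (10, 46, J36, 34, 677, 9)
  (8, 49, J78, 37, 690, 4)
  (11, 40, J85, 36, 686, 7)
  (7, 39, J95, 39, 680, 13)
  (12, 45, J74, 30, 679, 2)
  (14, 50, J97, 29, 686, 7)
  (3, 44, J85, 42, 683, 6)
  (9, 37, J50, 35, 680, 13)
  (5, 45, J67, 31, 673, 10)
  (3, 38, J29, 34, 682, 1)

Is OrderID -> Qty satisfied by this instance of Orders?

OrderID=9: 3 rows → Qty = 677, 677, 677 ✓
OrderID=2: 2 rows → Qty = 679, 679 ✓
OrderID=4: 1 row → Qty = 690 ✓
OrderID=7: 2 rows → Qty = 686, 686 ✓
OrderID=13: 2 rows → Qty = 680, 680 ✓
OrderID=6: 1 row → Qty = 683 ✓
OrderID=10: 1 row → Qty = 673 ✓
OrderID=1: 1 row → Qty = 682 ✓
Every OrderID value is associated with a single Qty value, so OrderID -> Qty holds.

Yes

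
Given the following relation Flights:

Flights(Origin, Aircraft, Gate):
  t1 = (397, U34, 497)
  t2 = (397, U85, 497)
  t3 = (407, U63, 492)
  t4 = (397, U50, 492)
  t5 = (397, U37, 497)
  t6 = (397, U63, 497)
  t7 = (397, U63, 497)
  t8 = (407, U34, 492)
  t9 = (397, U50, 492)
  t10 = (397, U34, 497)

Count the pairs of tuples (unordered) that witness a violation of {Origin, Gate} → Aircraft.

(Origin=397, Gate=497): violating pairs (1,2), (1,5), (1,6), (1,7), (2,5), (2,6), (2,7), (2,10), (5,6), (5,7), (5,10), (6,10), (7,10) — 13 pairs.
(Origin=407, Gate=492): violating pairs (3,8) — 1 pair.
(Origin=397, Gate=492): all 2 rows agree on Aircraft — 0 pairs.

14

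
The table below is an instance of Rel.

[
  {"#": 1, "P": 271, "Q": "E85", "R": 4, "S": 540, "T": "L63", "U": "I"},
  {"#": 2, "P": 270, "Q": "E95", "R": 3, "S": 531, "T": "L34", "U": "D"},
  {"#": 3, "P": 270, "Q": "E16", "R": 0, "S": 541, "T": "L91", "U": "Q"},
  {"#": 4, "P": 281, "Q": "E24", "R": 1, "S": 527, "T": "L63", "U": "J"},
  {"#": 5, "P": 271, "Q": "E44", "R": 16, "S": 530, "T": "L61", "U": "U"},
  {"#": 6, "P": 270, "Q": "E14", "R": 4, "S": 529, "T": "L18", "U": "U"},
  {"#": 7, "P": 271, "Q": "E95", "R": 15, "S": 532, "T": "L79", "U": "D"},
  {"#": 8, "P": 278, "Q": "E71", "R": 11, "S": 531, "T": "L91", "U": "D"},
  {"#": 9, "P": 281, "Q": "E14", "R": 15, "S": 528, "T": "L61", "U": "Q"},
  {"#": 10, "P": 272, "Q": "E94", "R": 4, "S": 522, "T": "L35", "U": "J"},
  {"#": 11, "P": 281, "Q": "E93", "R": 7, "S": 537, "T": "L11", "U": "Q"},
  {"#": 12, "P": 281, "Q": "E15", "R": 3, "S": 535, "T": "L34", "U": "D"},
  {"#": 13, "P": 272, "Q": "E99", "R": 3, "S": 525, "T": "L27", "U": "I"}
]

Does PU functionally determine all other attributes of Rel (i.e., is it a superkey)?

Rows 9 and 11 have the same PU value (P=281, U=Q) but are distinct tuples, so PU does not determine every attribute — not a superkey.

No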